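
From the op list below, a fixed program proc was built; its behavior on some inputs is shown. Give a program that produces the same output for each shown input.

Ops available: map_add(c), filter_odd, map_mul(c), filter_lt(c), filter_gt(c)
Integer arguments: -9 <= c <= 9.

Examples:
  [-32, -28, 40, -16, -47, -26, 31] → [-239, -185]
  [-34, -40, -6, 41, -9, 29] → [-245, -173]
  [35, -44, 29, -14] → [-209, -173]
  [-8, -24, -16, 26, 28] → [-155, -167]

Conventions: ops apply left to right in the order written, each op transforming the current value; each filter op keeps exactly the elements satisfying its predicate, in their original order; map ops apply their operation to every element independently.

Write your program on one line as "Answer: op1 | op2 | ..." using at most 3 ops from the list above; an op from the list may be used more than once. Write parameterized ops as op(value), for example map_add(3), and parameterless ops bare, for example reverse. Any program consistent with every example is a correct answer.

filter_gt(7) | map_mul(-6) | map_add(1)

Check, running the answer program on each example:
  [-32, -28, 40, -16, -47, -26, 31] -> [40, 31] -> [-240, -186] -> [-239, -185]
  [-34, -40, -6, 41, -9, 29] -> [41, 29] -> [-246, -174] -> [-245, -173]
  [35, -44, 29, -14] -> [35, 29] -> [-210, -174] -> [-209, -173]
  [-8, -24, -16, 26, 28] -> [26, 28] -> [-156, -168] -> [-155, -167]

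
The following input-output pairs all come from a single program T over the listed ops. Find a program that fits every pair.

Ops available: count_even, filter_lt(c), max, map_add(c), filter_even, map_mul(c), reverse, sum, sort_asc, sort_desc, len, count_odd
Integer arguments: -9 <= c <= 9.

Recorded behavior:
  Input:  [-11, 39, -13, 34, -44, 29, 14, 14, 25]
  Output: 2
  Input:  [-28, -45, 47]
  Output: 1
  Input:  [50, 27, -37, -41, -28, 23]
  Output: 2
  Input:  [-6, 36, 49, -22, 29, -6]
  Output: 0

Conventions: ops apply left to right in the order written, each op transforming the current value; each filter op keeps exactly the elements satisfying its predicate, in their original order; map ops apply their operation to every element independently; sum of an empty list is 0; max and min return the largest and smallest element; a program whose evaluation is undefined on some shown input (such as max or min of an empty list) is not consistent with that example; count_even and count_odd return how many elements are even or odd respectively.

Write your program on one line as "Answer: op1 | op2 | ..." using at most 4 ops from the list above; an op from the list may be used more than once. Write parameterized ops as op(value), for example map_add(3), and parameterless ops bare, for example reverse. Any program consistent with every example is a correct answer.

map_add(-6) | filter_lt(2) | sort_desc | count_odd

Check, running the answer program on each example:
  [-11, 39, -13, 34, -44, 29, 14, 14, 25] -> [-17, 33, -19, 28, -50, 23, 8, 8, 19] -> [-17, -19, -50] -> [-17, -19, -50] -> 2
  [-28, -45, 47] -> [-34, -51, 41] -> [-34, -51] -> [-34, -51] -> 1
  [50, 27, -37, -41, -28, 23] -> [44, 21, -43, -47, -34, 17] -> [-43, -47, -34] -> [-34, -43, -47] -> 2
  [-6, 36, 49, -22, 29, -6] -> [-12, 30, 43, -28, 23, -12] -> [-12, -28, -12] -> [-12, -12, -28] -> 0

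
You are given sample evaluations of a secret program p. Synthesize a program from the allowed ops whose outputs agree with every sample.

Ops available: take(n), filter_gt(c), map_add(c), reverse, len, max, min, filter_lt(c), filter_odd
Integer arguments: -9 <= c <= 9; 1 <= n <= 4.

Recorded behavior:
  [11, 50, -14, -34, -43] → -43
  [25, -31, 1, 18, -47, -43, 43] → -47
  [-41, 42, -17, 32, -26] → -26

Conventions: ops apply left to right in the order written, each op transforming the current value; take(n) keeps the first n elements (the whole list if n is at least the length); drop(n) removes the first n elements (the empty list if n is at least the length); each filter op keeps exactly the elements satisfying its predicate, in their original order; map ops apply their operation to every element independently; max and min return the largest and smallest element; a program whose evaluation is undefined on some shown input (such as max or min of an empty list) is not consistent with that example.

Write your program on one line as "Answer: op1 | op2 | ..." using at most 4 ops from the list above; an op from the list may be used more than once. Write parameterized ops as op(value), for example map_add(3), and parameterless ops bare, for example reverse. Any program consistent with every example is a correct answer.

reverse | take(3) | min

Check, running the answer program on each example:
  [11, 50, -14, -34, -43] -> [-43, -34, -14, 50, 11] -> [-43, -34, -14] -> -43
  [25, -31, 1, 18, -47, -43, 43] -> [43, -43, -47, 18, 1, -31, 25] -> [43, -43, -47] -> -47
  [-41, 42, -17, 32, -26] -> [-26, 32, -17, 42, -41] -> [-26, 32, -17] -> -26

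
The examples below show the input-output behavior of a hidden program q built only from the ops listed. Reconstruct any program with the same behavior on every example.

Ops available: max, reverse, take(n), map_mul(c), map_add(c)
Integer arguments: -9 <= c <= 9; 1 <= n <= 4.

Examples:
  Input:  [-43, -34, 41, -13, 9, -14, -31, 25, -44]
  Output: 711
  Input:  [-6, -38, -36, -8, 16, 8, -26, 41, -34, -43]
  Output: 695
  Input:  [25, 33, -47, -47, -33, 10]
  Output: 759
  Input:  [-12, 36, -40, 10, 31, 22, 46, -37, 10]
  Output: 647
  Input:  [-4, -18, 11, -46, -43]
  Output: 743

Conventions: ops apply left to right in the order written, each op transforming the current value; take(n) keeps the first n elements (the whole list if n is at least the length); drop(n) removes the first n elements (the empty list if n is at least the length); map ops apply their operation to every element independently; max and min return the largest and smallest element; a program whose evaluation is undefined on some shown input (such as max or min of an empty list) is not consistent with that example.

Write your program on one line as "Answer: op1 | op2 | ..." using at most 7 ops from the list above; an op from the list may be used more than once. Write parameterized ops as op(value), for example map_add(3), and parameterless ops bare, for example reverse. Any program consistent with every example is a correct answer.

reverse | map_mul(-2) | map_mul(8) | reverse | map_add(7) | max

Check, running the answer program on each example:
  [-43, -34, 41, -13, 9, -14, -31, 25, -44] -> [-44, 25, -31, -14, 9, -13, 41, -34, -43] -> [88, -50, 62, 28, -18, 26, -82, 68, 86] -> [704, -400, 496, 224, -144, 208, -656, 544, 688] -> [688, 544, -656, 208, -144, 224, 496, -400, 704] -> [695, 551, -649, 215, -137, 231, 503, -393, 711] -> 711
  [-6, -38, -36, -8, 16, 8, -26, 41, -34, -43] -> [-43, -34, 41, -26, 8, 16, -8, -36, -38, -6] -> [86, 68, -82, 52, -16, -32, 16, 72, 76, 12] -> [688, 544, -656, 416, -128, -256, 128, 576, 608, 96] -> [96, 608, 576, 128, -256, -128, 416, -656, 544, 688] -> [103, 615, 583, 135, -249, -121, 423, -649, 551, 695] -> 695
  [25, 33, -47, -47, -33, 10] -> [10, -33, -47, -47, 33, 25] -> [-20, 66, 94, 94, -66, -50] -> [-160, 528, 752, 752, -528, -400] -> [-400, -528, 752, 752, 528, -160] -> [-393, -521, 759, 759, 535, -153] -> 759
  [-12, 36, -40, 10, 31, 22, 46, -37, 10] -> [10, -37, 46, 22, 31, 10, -40, 36, -12] -> [-20, 74, -92, -44, -62, -20, 80, -72, 24] -> [-160, 592, -736, -352, -496, -160, 640, -576, 192] -> [192, -576, 640, -160, -496, -352, -736, 592, -160] -> [199, -569, 647, -153, -489, -345, -729, 599, -153] -> 647
  [-4, -18, 11, -46, -43] -> [-43, -46, 11, -18, -4] -> [86, 92, -22, 36, 8] -> [688, 736, -176, 288, 64] -> [64, 288, -176, 736, 688] -> [71, 295, -169, 743, 695] -> 743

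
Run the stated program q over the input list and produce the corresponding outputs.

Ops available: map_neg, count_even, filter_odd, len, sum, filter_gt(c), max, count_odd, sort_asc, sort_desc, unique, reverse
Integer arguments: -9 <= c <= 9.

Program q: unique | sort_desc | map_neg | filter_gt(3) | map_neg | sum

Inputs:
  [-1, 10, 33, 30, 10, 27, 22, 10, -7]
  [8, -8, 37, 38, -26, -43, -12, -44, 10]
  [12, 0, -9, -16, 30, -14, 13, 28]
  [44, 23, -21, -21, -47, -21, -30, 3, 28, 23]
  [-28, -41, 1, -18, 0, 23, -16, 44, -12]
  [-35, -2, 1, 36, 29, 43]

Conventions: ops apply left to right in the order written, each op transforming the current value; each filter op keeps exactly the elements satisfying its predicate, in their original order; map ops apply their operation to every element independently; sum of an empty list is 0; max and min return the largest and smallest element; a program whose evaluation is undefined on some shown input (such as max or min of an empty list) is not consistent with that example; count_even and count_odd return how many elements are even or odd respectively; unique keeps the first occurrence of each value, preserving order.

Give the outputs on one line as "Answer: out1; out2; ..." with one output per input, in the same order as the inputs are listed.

Execution, op by op:
  [-1, 10, 33, 30, 10, 27, 22, 10, -7] -> [-1, 10, 33, 30, 27, 22, -7] -> [33, 30, 27, 22, 10, -1, -7] -> [-33, -30, -27, -22, -10, 1, 7] -> [7] -> [-7] -> -7
  [8, -8, 37, 38, -26, -43, -12, -44, 10] -> [8, -8, 37, 38, -26, -43, -12, -44, 10] -> [38, 37, 10, 8, -8, -12, -26, -43, -44] -> [-38, -37, -10, -8, 8, 12, 26, 43, 44] -> [8, 12, 26, 43, 44] -> [-8, -12, -26, -43, -44] -> -133
  [12, 0, -9, -16, 30, -14, 13, 28] -> [12, 0, -9, -16, 30, -14, 13, 28] -> [30, 28, 13, 12, 0, -9, -14, -16] -> [-30, -28, -13, -12, 0, 9, 14, 16] -> [9, 14, 16] -> [-9, -14, -16] -> -39
  [44, 23, -21, -21, -47, -21, -30, 3, 28, 23] -> [44, 23, -21, -47, -30, 3, 28] -> [44, 28, 23, 3, -21, -30, -47] -> [-44, -28, -23, -3, 21, 30, 47] -> [21, 30, 47] -> [-21, -30, -47] -> -98
  [-28, -41, 1, -18, 0, 23, -16, 44, -12] -> [-28, -41, 1, -18, 0, 23, -16, 44, -12] -> [44, 23, 1, 0, -12, -16, -18, -28, -41] -> [-44, -23, -1, 0, 12, 16, 18, 28, 41] -> [12, 16, 18, 28, 41] -> [-12, -16, -18, -28, -41] -> -115
  [-35, -2, 1, 36, 29, 43] -> [-35, -2, 1, 36, 29, 43] -> [43, 36, 29, 1, -2, -35] -> [-43, -36, -29, -1, 2, 35] -> [35] -> [-35] -> -35

-7; -133; -39; -98; -115; -35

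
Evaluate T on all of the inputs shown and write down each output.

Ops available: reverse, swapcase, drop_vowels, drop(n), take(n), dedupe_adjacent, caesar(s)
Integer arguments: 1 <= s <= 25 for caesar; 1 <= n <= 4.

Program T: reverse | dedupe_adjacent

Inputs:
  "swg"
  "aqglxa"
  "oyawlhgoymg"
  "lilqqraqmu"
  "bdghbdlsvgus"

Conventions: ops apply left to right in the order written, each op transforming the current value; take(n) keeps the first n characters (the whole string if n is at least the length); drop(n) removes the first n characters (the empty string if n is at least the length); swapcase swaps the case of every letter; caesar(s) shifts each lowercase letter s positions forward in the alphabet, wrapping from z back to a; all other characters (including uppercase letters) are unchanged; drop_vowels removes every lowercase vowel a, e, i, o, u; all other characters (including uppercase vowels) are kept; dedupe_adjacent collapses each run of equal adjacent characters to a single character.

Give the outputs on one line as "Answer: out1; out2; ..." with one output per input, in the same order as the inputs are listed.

"gws"; "axlgqa"; "gmyoghlwayo"; "umqarqlil"; "sugvsldbhgdb"

Execution, op by op:
  "swg" -> "gws" -> "gws"
  "aqglxa" -> "axlgqa" -> "axlgqa"
  "oyawlhgoymg" -> "gmyoghlwayo" -> "gmyoghlwayo"
  "lilqqraqmu" -> "umqarqqlil" -> "umqarqlil"
  "bdghbdlsvgus" -> "sugvsldbhgdb" -> "sugvsldbhgdb"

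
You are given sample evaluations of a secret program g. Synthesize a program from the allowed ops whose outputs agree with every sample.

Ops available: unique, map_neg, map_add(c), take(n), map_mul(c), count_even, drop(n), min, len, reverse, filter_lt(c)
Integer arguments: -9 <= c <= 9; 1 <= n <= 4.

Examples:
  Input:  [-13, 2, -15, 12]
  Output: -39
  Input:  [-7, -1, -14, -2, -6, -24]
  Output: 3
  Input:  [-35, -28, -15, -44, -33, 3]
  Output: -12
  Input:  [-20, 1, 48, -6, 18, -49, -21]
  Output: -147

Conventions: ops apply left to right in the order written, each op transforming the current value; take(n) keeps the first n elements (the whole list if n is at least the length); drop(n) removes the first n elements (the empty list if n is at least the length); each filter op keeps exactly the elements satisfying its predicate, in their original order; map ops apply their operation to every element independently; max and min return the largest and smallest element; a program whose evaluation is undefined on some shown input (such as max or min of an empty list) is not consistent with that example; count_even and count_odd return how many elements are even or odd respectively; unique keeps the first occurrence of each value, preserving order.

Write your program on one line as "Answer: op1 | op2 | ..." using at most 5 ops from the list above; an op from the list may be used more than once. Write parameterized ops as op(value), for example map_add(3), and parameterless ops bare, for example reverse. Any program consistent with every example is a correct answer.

map_add(1) | map_mul(-3) | drop(2) | min

Check, running the answer program on each example:
  [-13, 2, -15, 12] -> [-12, 3, -14, 13] -> [36, -9, 42, -39] -> [42, -39] -> -39
  [-7, -1, -14, -2, -6, -24] -> [-6, 0, -13, -1, -5, -23] -> [18, 0, 39, 3, 15, 69] -> [39, 3, 15, 69] -> 3
  [-35, -28, -15, -44, -33, 3] -> [-34, -27, -14, -43, -32, 4] -> [102, 81, 42, 129, 96, -12] -> [42, 129, 96, -12] -> -12
  [-20, 1, 48, -6, 18, -49, -21] -> [-19, 2, 49, -5, 19, -48, -20] -> [57, -6, -147, 15, -57, 144, 60] -> [-147, 15, -57, 144, 60] -> -147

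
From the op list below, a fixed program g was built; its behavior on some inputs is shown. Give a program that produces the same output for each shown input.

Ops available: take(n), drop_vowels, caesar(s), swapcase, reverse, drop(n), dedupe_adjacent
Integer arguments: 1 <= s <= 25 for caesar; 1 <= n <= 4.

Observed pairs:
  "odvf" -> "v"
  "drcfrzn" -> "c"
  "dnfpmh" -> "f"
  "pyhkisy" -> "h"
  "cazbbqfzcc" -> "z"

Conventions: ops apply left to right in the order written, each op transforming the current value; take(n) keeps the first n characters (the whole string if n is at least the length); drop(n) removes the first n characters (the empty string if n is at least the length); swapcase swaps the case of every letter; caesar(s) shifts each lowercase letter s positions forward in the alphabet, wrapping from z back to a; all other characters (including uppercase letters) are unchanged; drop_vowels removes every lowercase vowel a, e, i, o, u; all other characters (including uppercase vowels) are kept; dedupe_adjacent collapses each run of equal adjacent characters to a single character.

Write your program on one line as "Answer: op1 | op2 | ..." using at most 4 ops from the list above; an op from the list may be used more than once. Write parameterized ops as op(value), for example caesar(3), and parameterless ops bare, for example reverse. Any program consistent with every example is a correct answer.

drop(1) | take(2) | drop(1)

Check, running the answer program on each example:
  "odvf" -> "dvf" -> "dv" -> "v"
  "drcfrzn" -> "rcfrzn" -> "rc" -> "c"
  "dnfpmh" -> "nfpmh" -> "nf" -> "f"
  "pyhkisy" -> "yhkisy" -> "yh" -> "h"
  "cazbbqfzcc" -> "azbbqfzcc" -> "az" -> "z"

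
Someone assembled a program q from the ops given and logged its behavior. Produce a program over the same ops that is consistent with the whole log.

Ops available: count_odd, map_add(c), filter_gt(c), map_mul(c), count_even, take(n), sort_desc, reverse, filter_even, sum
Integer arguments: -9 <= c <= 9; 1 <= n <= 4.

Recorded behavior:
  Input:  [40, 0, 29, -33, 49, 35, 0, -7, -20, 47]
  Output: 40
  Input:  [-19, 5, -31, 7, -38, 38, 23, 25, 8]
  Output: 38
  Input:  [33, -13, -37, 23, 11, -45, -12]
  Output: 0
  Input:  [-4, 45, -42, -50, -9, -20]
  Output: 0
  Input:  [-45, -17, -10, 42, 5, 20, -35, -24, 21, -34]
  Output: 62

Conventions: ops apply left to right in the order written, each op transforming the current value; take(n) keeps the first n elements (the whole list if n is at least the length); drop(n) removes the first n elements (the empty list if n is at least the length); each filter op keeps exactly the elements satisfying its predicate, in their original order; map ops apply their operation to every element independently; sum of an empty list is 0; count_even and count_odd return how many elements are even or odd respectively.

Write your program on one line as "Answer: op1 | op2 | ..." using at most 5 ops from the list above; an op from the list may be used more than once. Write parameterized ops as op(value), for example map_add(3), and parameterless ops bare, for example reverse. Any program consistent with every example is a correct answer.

filter_even | filter_gt(9) | reverse | sum

Check, running the answer program on each example:
  [40, 0, 29, -33, 49, 35, 0, -7, -20, 47] -> [40, 0, 0, -20] -> [40] -> [40] -> 40
  [-19, 5, -31, 7, -38, 38, 23, 25, 8] -> [-38, 38, 8] -> [38] -> [38] -> 38
  [33, -13, -37, 23, 11, -45, -12] -> [-12] -> [] -> [] -> 0
  [-4, 45, -42, -50, -9, -20] -> [-4, -42, -50, -20] -> [] -> [] -> 0
  [-45, -17, -10, 42, 5, 20, -35, -24, 21, -34] -> [-10, 42, 20, -24, -34] -> [42, 20] -> [20, 42] -> 62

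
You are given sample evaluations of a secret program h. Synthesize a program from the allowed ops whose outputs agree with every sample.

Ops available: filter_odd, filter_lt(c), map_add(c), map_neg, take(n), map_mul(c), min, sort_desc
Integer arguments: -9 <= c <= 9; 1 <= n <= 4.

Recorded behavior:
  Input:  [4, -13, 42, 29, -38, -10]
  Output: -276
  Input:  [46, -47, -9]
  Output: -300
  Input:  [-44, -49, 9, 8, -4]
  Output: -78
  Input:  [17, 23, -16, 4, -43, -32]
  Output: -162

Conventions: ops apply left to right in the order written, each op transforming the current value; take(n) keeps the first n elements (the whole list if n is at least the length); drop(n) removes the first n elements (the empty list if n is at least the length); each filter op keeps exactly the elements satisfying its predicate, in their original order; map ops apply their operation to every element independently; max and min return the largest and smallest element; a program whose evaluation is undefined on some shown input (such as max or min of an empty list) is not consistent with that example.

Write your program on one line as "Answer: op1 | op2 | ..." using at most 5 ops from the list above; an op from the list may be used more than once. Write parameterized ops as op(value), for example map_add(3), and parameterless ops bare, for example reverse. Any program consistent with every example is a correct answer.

map_add(4) | map_mul(-6) | sort_desc | filter_lt(7) | min

Check, running the answer program on each example:
  [4, -13, 42, 29, -38, -10] -> [8, -9, 46, 33, -34, -6] -> [-48, 54, -276, -198, 204, 36] -> [204, 54, 36, -48, -198, -276] -> [-48, -198, -276] -> -276
  [46, -47, -9] -> [50, -43, -5] -> [-300, 258, 30] -> [258, 30, -300] -> [-300] -> -300
  [-44, -49, 9, 8, -4] -> [-40, -45, 13, 12, 0] -> [240, 270, -78, -72, 0] -> [270, 240, 0, -72, -78] -> [0, -72, -78] -> -78
  [17, 23, -16, 4, -43, -32] -> [21, 27, -12, 8, -39, -28] -> [-126, -162, 72, -48, 234, 168] -> [234, 168, 72, -48, -126, -162] -> [-48, -126, -162] -> -162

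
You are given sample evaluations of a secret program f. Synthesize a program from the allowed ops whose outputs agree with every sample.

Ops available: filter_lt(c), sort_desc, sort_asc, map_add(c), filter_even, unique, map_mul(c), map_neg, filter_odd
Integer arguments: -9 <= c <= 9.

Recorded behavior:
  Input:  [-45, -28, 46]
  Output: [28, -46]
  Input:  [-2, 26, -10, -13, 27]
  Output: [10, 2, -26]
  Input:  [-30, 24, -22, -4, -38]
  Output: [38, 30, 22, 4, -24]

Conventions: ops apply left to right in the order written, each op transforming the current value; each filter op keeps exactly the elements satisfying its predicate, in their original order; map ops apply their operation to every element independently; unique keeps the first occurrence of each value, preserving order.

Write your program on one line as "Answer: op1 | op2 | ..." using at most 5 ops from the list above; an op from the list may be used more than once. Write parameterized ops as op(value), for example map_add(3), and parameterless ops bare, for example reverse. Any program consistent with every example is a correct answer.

filter_even | sort_desc | sort_asc | map_neg

Check, running the answer program on each example:
  [-45, -28, 46] -> [-28, 46] -> [46, -28] -> [-28, 46] -> [28, -46]
  [-2, 26, -10, -13, 27] -> [-2, 26, -10] -> [26, -2, -10] -> [-10, -2, 26] -> [10, 2, -26]
  [-30, 24, -22, -4, -38] -> [-30, 24, -22, -4, -38] -> [24, -4, -22, -30, -38] -> [-38, -30, -22, -4, 24] -> [38, 30, 22, 4, -24]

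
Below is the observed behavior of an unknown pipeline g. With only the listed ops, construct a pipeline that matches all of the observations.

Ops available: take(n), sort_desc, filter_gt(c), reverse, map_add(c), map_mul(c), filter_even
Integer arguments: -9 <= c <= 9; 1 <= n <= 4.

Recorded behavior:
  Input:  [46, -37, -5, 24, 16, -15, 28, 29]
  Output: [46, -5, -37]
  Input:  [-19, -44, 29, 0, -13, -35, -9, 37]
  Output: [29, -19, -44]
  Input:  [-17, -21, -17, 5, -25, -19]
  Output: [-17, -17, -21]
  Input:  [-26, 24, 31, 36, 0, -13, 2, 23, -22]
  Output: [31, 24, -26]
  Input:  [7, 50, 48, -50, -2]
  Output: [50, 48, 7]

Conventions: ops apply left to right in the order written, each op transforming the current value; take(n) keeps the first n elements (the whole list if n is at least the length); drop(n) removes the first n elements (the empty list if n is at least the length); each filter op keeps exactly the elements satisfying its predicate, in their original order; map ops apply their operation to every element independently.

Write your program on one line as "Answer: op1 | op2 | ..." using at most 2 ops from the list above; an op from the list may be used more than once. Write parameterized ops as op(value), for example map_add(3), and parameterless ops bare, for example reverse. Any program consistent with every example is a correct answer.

take(3) | sort_desc

Check, running the answer program on each example:
  [46, -37, -5, 24, 16, -15, 28, 29] -> [46, -37, -5] -> [46, -5, -37]
  [-19, -44, 29, 0, -13, -35, -9, 37] -> [-19, -44, 29] -> [29, -19, -44]
  [-17, -21, -17, 5, -25, -19] -> [-17, -21, -17] -> [-17, -17, -21]
  [-26, 24, 31, 36, 0, -13, 2, 23, -22] -> [-26, 24, 31] -> [31, 24, -26]
  [7, 50, 48, -50, -2] -> [7, 50, 48] -> [50, 48, 7]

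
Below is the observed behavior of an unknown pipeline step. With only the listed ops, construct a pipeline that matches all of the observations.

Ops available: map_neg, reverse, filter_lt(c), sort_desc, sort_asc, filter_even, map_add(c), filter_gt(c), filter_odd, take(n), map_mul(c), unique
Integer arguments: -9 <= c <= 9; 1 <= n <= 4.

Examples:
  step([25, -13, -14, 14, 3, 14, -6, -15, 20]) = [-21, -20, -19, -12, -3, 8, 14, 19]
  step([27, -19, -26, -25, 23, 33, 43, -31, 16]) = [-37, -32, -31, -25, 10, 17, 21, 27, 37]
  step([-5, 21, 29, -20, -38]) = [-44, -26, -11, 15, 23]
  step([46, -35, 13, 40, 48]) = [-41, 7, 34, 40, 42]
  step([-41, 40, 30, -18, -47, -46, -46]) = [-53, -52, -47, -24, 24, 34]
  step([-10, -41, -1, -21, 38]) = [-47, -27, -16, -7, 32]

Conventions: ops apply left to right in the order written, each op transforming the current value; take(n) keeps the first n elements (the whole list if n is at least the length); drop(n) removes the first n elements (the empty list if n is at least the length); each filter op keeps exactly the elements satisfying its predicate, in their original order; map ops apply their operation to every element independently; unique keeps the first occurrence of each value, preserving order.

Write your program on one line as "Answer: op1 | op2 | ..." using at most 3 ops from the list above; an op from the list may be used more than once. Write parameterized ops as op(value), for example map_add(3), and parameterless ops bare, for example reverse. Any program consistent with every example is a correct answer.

unique | sort_asc | map_add(-6)

Check, running the answer program on each example:
  [25, -13, -14, 14, 3, 14, -6, -15, 20] -> [25, -13, -14, 14, 3, -6, -15, 20] -> [-15, -14, -13, -6, 3, 14, 20, 25] -> [-21, -20, -19, -12, -3, 8, 14, 19]
  [27, -19, -26, -25, 23, 33, 43, -31, 16] -> [27, -19, -26, -25, 23, 33, 43, -31, 16] -> [-31, -26, -25, -19, 16, 23, 27, 33, 43] -> [-37, -32, -31, -25, 10, 17, 21, 27, 37]
  [-5, 21, 29, -20, -38] -> [-5, 21, 29, -20, -38] -> [-38, -20, -5, 21, 29] -> [-44, -26, -11, 15, 23]
  [46, -35, 13, 40, 48] -> [46, -35, 13, 40, 48] -> [-35, 13, 40, 46, 48] -> [-41, 7, 34, 40, 42]
  [-41, 40, 30, -18, -47, -46, -46] -> [-41, 40, 30, -18, -47, -46] -> [-47, -46, -41, -18, 30, 40] -> [-53, -52, -47, -24, 24, 34]
  [-10, -41, -1, -21, 38] -> [-10, -41, -1, -21, 38] -> [-41, -21, -10, -1, 38] -> [-47, -27, -16, -7, 32]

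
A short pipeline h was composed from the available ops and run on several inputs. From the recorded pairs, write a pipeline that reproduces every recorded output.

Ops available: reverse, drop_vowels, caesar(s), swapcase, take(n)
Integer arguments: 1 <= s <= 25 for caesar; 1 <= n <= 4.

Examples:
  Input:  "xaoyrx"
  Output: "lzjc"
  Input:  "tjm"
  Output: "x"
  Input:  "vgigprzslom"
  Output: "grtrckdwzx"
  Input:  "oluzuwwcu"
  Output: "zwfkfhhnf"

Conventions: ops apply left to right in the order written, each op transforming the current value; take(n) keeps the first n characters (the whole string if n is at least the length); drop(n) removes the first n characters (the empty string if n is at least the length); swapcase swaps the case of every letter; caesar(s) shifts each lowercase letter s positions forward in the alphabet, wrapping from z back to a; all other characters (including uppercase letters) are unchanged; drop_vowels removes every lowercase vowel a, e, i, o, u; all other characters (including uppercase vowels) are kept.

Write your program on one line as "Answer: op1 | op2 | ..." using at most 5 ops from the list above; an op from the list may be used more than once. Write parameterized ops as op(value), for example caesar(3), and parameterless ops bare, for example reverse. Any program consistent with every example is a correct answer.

caesar(4) | caesar(14) | caesar(19) | drop_vowels

Check, running the answer program on each example:
  "xaoyrx" -> "bescvb" -> "psgqjp" -> "ilzjci" -> "lzjc"
  "tjm" -> "xnq" -> "lbe" -> "eux" -> "x"
  "vgigprzslom" -> "zkmktvdwpsq" -> "nyayhjrkdge" -> "grtrackdwzx" -> "grtrckdwzx"
  "oluzuwwcu" -> "spydyaagy" -> "gdmrmooum" -> "zwfkfhhnf" -> "zwfkfhhnf"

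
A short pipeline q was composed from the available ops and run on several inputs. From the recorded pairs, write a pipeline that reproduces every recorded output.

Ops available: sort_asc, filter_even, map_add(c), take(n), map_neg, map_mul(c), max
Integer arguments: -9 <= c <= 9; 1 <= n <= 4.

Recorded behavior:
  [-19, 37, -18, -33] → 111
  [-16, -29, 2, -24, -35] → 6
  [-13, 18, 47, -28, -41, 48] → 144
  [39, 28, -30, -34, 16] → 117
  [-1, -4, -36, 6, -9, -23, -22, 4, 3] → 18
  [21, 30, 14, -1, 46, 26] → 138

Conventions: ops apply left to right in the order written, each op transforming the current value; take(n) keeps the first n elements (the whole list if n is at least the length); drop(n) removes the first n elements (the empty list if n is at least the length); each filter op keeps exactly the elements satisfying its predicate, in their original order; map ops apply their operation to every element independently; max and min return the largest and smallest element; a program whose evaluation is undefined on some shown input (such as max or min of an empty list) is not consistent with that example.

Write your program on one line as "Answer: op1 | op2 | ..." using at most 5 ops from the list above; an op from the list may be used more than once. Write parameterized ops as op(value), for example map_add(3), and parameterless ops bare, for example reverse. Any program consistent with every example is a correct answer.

map_neg | map_mul(3) | map_neg | max

Check, running the answer program on each example:
  [-19, 37, -18, -33] -> [19, -37, 18, 33] -> [57, -111, 54, 99] -> [-57, 111, -54, -99] -> 111
  [-16, -29, 2, -24, -35] -> [16, 29, -2, 24, 35] -> [48, 87, -6, 72, 105] -> [-48, -87, 6, -72, -105] -> 6
  [-13, 18, 47, -28, -41, 48] -> [13, -18, -47, 28, 41, -48] -> [39, -54, -141, 84, 123, -144] -> [-39, 54, 141, -84, -123, 144] -> 144
  [39, 28, -30, -34, 16] -> [-39, -28, 30, 34, -16] -> [-117, -84, 90, 102, -48] -> [117, 84, -90, -102, 48] -> 117
  [-1, -4, -36, 6, -9, -23, -22, 4, 3] -> [1, 4, 36, -6, 9, 23, 22, -4, -3] -> [3, 12, 108, -18, 27, 69, 66, -12, -9] -> [-3, -12, -108, 18, -27, -69, -66, 12, 9] -> 18
  [21, 30, 14, -1, 46, 26] -> [-21, -30, -14, 1, -46, -26] -> [-63, -90, -42, 3, -138, -78] -> [63, 90, 42, -3, 138, 78] -> 138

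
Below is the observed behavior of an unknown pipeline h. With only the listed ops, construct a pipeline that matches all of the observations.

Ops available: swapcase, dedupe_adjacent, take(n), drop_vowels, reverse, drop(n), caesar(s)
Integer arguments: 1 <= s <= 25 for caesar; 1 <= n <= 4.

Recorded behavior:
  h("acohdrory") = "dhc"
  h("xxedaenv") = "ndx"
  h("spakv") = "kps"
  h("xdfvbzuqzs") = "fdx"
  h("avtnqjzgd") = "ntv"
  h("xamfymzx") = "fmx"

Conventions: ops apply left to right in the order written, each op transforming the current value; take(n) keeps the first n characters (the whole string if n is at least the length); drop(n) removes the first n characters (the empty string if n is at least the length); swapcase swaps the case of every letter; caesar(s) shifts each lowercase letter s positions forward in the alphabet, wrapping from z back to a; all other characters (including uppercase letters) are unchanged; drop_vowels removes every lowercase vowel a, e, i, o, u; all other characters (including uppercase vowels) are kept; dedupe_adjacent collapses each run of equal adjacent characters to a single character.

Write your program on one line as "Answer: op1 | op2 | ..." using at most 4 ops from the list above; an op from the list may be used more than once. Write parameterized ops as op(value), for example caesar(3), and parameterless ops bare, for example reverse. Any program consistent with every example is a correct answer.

drop_vowels | dedupe_adjacent | take(3) | reverse

Check, running the answer program on each example:
  "acohdrory" -> "chdrry" -> "chdry" -> "chd" -> "dhc"
  "xxedaenv" -> "xxdnv" -> "xdnv" -> "xdn" -> "ndx"
  "spakv" -> "spkv" -> "spkv" -> "spk" -> "kps"
  "xdfvbzuqzs" -> "xdfvbzqzs" -> "xdfvbzqzs" -> "xdf" -> "fdx"
  "avtnqjzgd" -> "vtnqjzgd" -> "vtnqjzgd" -> "vtn" -> "ntv"
  "xamfymzx" -> "xmfymzx" -> "xmfymzx" -> "xmf" -> "fmx"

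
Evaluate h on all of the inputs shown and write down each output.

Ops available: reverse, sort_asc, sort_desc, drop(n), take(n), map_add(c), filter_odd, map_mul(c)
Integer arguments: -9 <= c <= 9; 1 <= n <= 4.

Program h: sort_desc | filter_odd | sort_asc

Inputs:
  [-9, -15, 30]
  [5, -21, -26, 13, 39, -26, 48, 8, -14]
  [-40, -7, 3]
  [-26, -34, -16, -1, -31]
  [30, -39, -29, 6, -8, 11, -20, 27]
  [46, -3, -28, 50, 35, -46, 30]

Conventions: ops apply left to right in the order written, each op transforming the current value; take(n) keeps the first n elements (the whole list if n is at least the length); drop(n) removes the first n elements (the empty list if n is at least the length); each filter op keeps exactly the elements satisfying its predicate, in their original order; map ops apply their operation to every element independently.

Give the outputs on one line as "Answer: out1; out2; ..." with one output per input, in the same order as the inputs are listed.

[-15, -9]; [-21, 5, 13, 39]; [-7, 3]; [-31, -1]; [-39, -29, 11, 27]; [-3, 35]

Execution, op by op:
  [-9, -15, 30] -> [30, -9, -15] -> [-9, -15] -> [-15, -9]
  [5, -21, -26, 13, 39, -26, 48, 8, -14] -> [48, 39, 13, 8, 5, -14, -21, -26, -26] -> [39, 13, 5, -21] -> [-21, 5, 13, 39]
  [-40, -7, 3] -> [3, -7, -40] -> [3, -7] -> [-7, 3]
  [-26, -34, -16, -1, -31] -> [-1, -16, -26, -31, -34] -> [-1, -31] -> [-31, -1]
  [30, -39, -29, 6, -8, 11, -20, 27] -> [30, 27, 11, 6, -8, -20, -29, -39] -> [27, 11, -29, -39] -> [-39, -29, 11, 27]
  [46, -3, -28, 50, 35, -46, 30] -> [50, 46, 35, 30, -3, -28, -46] -> [35, -3] -> [-3, 35]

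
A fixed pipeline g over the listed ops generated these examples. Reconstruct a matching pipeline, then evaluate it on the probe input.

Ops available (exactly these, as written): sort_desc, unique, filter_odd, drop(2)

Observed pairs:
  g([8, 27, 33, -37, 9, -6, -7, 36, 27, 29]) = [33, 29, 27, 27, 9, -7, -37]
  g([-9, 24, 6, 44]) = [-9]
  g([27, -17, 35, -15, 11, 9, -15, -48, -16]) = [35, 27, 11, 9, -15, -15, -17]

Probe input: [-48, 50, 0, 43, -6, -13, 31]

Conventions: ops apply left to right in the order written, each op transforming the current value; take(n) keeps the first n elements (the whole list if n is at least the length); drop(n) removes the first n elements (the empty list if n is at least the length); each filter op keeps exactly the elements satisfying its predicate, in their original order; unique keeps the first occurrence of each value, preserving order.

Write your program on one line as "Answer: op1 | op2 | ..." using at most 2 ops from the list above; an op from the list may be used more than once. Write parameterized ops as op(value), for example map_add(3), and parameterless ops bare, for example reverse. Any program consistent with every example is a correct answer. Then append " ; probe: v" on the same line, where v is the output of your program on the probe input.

filter_odd | sort_desc ; probe: [43, 31, -13]

Check, running the answer program on each example:
  [8, 27, 33, -37, 9, -6, -7, 36, 27, 29] -> [27, 33, -37, 9, -7, 27, 29] -> [33, 29, 27, 27, 9, -7, -37]
  [-9, 24, 6, 44] -> [-9] -> [-9]
  [27, -17, 35, -15, 11, 9, -15, -48, -16] -> [27, -17, 35, -15, 11, 9, -15] -> [35, 27, 11, 9, -15, -15, -17]
  probe: [-48, 50, 0, 43, -6, -13, 31] -> [43, -13, 31] -> [43, 31, -13]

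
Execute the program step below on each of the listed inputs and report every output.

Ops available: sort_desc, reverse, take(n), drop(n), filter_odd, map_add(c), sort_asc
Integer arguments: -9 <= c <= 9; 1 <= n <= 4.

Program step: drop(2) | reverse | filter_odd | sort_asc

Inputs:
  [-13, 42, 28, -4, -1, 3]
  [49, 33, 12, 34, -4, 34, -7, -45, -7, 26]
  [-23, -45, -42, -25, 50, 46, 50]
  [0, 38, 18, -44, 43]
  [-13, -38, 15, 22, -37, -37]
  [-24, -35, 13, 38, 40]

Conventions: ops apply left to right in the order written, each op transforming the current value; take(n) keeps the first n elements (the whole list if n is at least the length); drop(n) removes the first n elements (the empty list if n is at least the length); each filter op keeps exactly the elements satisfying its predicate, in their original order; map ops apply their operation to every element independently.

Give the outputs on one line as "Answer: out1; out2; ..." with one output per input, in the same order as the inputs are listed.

[-1, 3]; [-45, -7, -7]; [-25]; [43]; [-37, -37, 15]; [13]

Execution, op by op:
  [-13, 42, 28, -4, -1, 3] -> [28, -4, -1, 3] -> [3, -1, -4, 28] -> [3, -1] -> [-1, 3]
  [49, 33, 12, 34, -4, 34, -7, -45, -7, 26] -> [12, 34, -4, 34, -7, -45, -7, 26] -> [26, -7, -45, -7, 34, -4, 34, 12] -> [-7, -45, -7] -> [-45, -7, -7]
  [-23, -45, -42, -25, 50, 46, 50] -> [-42, -25, 50, 46, 50] -> [50, 46, 50, -25, -42] -> [-25] -> [-25]
  [0, 38, 18, -44, 43] -> [18, -44, 43] -> [43, -44, 18] -> [43] -> [43]
  [-13, -38, 15, 22, -37, -37] -> [15, 22, -37, -37] -> [-37, -37, 22, 15] -> [-37, -37, 15] -> [-37, -37, 15]
  [-24, -35, 13, 38, 40] -> [13, 38, 40] -> [40, 38, 13] -> [13] -> [13]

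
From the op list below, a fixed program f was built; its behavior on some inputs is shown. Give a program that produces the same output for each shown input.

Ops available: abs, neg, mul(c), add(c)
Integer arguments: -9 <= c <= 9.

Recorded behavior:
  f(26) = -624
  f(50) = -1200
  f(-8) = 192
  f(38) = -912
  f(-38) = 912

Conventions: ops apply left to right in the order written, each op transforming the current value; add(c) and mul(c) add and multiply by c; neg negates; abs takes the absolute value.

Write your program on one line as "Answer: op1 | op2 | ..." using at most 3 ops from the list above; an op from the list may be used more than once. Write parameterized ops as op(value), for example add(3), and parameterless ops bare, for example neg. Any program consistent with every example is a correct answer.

mul(-6) | mul(4)

Check, running the answer program on each example:
  26 -> -156 -> -624
  50 -> -300 -> -1200
  -8 -> 48 -> 192
  38 -> -228 -> -912
  -38 -> 228 -> 912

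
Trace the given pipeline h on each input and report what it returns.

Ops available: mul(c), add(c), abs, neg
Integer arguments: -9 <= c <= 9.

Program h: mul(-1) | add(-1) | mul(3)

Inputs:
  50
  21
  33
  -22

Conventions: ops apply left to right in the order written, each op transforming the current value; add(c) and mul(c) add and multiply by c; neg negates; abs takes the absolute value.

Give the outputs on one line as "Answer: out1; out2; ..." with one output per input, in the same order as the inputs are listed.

Execution, op by op:
  50 -> -50 -> -51 -> -153
  21 -> -21 -> -22 -> -66
  33 -> -33 -> -34 -> -102
  -22 -> 22 -> 21 -> 63

-153; -66; -102; 63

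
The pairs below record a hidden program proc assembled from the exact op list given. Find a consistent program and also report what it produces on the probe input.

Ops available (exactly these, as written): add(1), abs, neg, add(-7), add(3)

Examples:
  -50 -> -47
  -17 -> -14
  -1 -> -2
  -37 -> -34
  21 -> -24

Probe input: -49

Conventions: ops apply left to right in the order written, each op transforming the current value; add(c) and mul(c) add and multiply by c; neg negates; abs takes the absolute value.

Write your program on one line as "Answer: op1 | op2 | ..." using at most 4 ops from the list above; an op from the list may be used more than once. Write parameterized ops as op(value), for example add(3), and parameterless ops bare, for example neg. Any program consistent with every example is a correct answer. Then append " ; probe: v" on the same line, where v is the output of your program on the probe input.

add(3) | abs | neg ; probe: -46

Check, running the answer program on each example:
  -50 -> -47 -> 47 -> -47
  -17 -> -14 -> 14 -> -14
  -1 -> 2 -> 2 -> -2
  -37 -> -34 -> 34 -> -34
  21 -> 24 -> 24 -> -24
  probe: -49 -> -46 -> 46 -> -46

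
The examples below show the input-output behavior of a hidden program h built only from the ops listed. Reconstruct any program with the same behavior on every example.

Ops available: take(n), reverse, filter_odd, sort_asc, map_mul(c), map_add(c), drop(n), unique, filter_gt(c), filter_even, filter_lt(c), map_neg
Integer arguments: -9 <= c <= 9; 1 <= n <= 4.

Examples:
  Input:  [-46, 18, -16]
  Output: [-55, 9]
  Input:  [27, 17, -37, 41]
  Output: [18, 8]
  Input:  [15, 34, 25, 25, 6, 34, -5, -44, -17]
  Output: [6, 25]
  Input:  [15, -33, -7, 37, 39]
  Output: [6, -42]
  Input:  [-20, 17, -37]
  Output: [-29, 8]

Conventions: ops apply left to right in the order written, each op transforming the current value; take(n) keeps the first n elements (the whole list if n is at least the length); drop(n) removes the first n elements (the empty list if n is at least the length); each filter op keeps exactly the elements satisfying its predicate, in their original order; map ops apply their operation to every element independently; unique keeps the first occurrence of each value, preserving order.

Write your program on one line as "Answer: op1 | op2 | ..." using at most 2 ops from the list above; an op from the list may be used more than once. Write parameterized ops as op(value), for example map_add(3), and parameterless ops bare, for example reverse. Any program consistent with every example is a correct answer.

map_add(-9) | take(2)

Check, running the answer program on each example:
  [-46, 18, -16] -> [-55, 9, -25] -> [-55, 9]
  [27, 17, -37, 41] -> [18, 8, -46, 32] -> [18, 8]
  [15, 34, 25, 25, 6, 34, -5, -44, -17] -> [6, 25, 16, 16, -3, 25, -14, -53, -26] -> [6, 25]
  [15, -33, -7, 37, 39] -> [6, -42, -16, 28, 30] -> [6, -42]
  [-20, 17, -37] -> [-29, 8, -46] -> [-29, 8]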